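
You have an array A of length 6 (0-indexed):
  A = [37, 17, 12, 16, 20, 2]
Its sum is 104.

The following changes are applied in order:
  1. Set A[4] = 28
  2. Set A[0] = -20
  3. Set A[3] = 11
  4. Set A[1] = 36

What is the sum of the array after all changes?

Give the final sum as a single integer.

Answer: 69

Derivation:
Initial sum: 104
Change 1: A[4] 20 -> 28, delta = 8, sum = 112
Change 2: A[0] 37 -> -20, delta = -57, sum = 55
Change 3: A[3] 16 -> 11, delta = -5, sum = 50
Change 4: A[1] 17 -> 36, delta = 19, sum = 69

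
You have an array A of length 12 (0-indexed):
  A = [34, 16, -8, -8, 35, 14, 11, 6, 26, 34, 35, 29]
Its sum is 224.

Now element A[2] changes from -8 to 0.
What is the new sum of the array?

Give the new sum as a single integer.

Answer: 232

Derivation:
Old value at index 2: -8
New value at index 2: 0
Delta = 0 - -8 = 8
New sum = old_sum + delta = 224 + (8) = 232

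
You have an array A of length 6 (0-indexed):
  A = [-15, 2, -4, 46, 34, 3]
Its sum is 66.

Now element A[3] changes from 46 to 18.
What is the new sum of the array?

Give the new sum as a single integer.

Old value at index 3: 46
New value at index 3: 18
Delta = 18 - 46 = -28
New sum = old_sum + delta = 66 + (-28) = 38

Answer: 38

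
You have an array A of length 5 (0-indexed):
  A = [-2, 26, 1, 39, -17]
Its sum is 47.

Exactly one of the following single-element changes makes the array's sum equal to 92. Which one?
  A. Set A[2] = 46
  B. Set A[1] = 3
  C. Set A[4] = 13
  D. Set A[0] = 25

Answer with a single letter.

Answer: A

Derivation:
Option A: A[2] 1->46, delta=45, new_sum=47+(45)=92 <-- matches target
Option B: A[1] 26->3, delta=-23, new_sum=47+(-23)=24
Option C: A[4] -17->13, delta=30, new_sum=47+(30)=77
Option D: A[0] -2->25, delta=27, new_sum=47+(27)=74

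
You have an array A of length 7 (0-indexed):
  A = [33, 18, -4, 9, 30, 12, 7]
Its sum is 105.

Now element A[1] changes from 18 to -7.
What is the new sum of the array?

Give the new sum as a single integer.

Answer: 80

Derivation:
Old value at index 1: 18
New value at index 1: -7
Delta = -7 - 18 = -25
New sum = old_sum + delta = 105 + (-25) = 80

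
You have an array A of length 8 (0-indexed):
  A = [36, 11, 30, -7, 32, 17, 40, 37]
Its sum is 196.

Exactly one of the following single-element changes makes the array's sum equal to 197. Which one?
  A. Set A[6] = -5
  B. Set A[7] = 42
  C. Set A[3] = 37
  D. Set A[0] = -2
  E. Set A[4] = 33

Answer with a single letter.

Answer: E

Derivation:
Option A: A[6] 40->-5, delta=-45, new_sum=196+(-45)=151
Option B: A[7] 37->42, delta=5, new_sum=196+(5)=201
Option C: A[3] -7->37, delta=44, new_sum=196+(44)=240
Option D: A[0] 36->-2, delta=-38, new_sum=196+(-38)=158
Option E: A[4] 32->33, delta=1, new_sum=196+(1)=197 <-- matches target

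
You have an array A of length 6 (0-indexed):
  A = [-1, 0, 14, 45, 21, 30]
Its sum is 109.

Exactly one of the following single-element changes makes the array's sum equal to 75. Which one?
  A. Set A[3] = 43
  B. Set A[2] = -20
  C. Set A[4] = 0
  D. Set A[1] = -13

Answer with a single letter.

Option A: A[3] 45->43, delta=-2, new_sum=109+(-2)=107
Option B: A[2] 14->-20, delta=-34, new_sum=109+(-34)=75 <-- matches target
Option C: A[4] 21->0, delta=-21, new_sum=109+(-21)=88
Option D: A[1] 0->-13, delta=-13, new_sum=109+(-13)=96

Answer: B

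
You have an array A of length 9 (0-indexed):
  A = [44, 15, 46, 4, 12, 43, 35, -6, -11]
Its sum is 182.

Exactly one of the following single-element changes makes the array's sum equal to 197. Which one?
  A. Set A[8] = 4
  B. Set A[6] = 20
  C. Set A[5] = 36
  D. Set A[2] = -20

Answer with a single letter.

Option A: A[8] -11->4, delta=15, new_sum=182+(15)=197 <-- matches target
Option B: A[6] 35->20, delta=-15, new_sum=182+(-15)=167
Option C: A[5] 43->36, delta=-7, new_sum=182+(-7)=175
Option D: A[2] 46->-20, delta=-66, new_sum=182+(-66)=116

Answer: A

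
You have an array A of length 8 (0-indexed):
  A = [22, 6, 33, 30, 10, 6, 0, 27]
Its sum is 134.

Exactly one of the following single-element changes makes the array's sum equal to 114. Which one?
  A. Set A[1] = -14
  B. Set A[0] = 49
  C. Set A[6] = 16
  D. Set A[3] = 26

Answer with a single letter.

Answer: A

Derivation:
Option A: A[1] 6->-14, delta=-20, new_sum=134+(-20)=114 <-- matches target
Option B: A[0] 22->49, delta=27, new_sum=134+(27)=161
Option C: A[6] 0->16, delta=16, new_sum=134+(16)=150
Option D: A[3] 30->26, delta=-4, new_sum=134+(-4)=130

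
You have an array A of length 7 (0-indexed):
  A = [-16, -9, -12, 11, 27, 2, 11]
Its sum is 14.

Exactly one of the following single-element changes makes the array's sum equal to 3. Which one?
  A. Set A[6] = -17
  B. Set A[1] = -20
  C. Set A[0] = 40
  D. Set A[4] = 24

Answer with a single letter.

Answer: B

Derivation:
Option A: A[6] 11->-17, delta=-28, new_sum=14+(-28)=-14
Option B: A[1] -9->-20, delta=-11, new_sum=14+(-11)=3 <-- matches target
Option C: A[0] -16->40, delta=56, new_sum=14+(56)=70
Option D: A[4] 27->24, delta=-3, new_sum=14+(-3)=11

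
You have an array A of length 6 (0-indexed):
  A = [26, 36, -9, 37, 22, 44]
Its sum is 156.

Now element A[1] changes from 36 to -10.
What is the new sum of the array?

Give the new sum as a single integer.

Old value at index 1: 36
New value at index 1: -10
Delta = -10 - 36 = -46
New sum = old_sum + delta = 156 + (-46) = 110

Answer: 110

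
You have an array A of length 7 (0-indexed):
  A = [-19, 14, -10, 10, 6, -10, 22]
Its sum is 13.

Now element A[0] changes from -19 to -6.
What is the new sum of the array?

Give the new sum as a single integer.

Old value at index 0: -19
New value at index 0: -6
Delta = -6 - -19 = 13
New sum = old_sum + delta = 13 + (13) = 26

Answer: 26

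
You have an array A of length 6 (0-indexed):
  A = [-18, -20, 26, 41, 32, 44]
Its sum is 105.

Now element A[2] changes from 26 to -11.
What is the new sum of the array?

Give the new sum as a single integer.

Old value at index 2: 26
New value at index 2: -11
Delta = -11 - 26 = -37
New sum = old_sum + delta = 105 + (-37) = 68

Answer: 68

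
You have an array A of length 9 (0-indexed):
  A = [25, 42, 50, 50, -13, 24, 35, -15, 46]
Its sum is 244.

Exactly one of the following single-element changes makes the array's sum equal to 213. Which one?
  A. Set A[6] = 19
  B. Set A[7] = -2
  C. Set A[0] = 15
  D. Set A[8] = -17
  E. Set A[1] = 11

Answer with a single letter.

Option A: A[6] 35->19, delta=-16, new_sum=244+(-16)=228
Option B: A[7] -15->-2, delta=13, new_sum=244+(13)=257
Option C: A[0] 25->15, delta=-10, new_sum=244+(-10)=234
Option D: A[8] 46->-17, delta=-63, new_sum=244+(-63)=181
Option E: A[1] 42->11, delta=-31, new_sum=244+(-31)=213 <-- matches target

Answer: E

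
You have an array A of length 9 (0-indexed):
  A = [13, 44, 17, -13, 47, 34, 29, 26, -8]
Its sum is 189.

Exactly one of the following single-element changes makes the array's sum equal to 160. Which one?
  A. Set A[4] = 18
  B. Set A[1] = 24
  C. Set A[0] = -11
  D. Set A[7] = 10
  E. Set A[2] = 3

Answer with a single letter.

Option A: A[4] 47->18, delta=-29, new_sum=189+(-29)=160 <-- matches target
Option B: A[1] 44->24, delta=-20, new_sum=189+(-20)=169
Option C: A[0] 13->-11, delta=-24, new_sum=189+(-24)=165
Option D: A[7] 26->10, delta=-16, new_sum=189+(-16)=173
Option E: A[2] 17->3, delta=-14, new_sum=189+(-14)=175

Answer: A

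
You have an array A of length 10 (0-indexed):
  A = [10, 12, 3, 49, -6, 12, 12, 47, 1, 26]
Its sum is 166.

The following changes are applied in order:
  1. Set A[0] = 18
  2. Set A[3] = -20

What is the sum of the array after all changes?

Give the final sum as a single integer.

Initial sum: 166
Change 1: A[0] 10 -> 18, delta = 8, sum = 174
Change 2: A[3] 49 -> -20, delta = -69, sum = 105

Answer: 105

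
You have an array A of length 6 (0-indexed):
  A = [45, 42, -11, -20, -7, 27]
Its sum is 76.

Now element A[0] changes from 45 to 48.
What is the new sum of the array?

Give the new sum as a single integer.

Old value at index 0: 45
New value at index 0: 48
Delta = 48 - 45 = 3
New sum = old_sum + delta = 76 + (3) = 79

Answer: 79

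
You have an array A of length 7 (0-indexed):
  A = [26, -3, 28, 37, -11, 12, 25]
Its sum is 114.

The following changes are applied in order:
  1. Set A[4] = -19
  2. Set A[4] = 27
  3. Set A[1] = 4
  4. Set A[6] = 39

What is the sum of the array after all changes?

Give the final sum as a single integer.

Answer: 173

Derivation:
Initial sum: 114
Change 1: A[4] -11 -> -19, delta = -8, sum = 106
Change 2: A[4] -19 -> 27, delta = 46, sum = 152
Change 3: A[1] -3 -> 4, delta = 7, sum = 159
Change 4: A[6] 25 -> 39, delta = 14, sum = 173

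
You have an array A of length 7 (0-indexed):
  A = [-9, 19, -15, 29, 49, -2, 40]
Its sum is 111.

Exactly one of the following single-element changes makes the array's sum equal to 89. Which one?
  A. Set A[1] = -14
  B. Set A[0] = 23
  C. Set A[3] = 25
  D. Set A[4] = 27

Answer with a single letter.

Answer: D

Derivation:
Option A: A[1] 19->-14, delta=-33, new_sum=111+(-33)=78
Option B: A[0] -9->23, delta=32, new_sum=111+(32)=143
Option C: A[3] 29->25, delta=-4, new_sum=111+(-4)=107
Option D: A[4] 49->27, delta=-22, new_sum=111+(-22)=89 <-- matches target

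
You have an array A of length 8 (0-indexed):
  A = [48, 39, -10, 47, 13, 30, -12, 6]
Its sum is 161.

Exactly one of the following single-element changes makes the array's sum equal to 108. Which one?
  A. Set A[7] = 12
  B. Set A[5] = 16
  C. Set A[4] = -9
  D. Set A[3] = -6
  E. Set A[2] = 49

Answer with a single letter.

Answer: D

Derivation:
Option A: A[7] 6->12, delta=6, new_sum=161+(6)=167
Option B: A[5] 30->16, delta=-14, new_sum=161+(-14)=147
Option C: A[4] 13->-9, delta=-22, new_sum=161+(-22)=139
Option D: A[3] 47->-6, delta=-53, new_sum=161+(-53)=108 <-- matches target
Option E: A[2] -10->49, delta=59, new_sum=161+(59)=220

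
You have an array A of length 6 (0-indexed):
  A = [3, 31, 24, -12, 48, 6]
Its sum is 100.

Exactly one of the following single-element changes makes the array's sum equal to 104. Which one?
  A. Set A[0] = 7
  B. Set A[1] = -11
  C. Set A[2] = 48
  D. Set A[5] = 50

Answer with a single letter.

Answer: A

Derivation:
Option A: A[0] 3->7, delta=4, new_sum=100+(4)=104 <-- matches target
Option B: A[1] 31->-11, delta=-42, new_sum=100+(-42)=58
Option C: A[2] 24->48, delta=24, new_sum=100+(24)=124
Option D: A[5] 6->50, delta=44, new_sum=100+(44)=144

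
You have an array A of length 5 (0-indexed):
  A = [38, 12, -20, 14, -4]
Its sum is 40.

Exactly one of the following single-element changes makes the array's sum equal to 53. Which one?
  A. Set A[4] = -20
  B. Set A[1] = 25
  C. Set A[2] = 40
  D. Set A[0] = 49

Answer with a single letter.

Option A: A[4] -4->-20, delta=-16, new_sum=40+(-16)=24
Option B: A[1] 12->25, delta=13, new_sum=40+(13)=53 <-- matches target
Option C: A[2] -20->40, delta=60, new_sum=40+(60)=100
Option D: A[0] 38->49, delta=11, new_sum=40+(11)=51

Answer: B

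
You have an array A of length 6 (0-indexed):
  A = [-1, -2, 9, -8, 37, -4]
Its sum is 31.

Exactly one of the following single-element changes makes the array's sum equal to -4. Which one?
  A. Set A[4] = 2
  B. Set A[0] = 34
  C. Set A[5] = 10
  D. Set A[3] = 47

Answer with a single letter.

Option A: A[4] 37->2, delta=-35, new_sum=31+(-35)=-4 <-- matches target
Option B: A[0] -1->34, delta=35, new_sum=31+(35)=66
Option C: A[5] -4->10, delta=14, new_sum=31+(14)=45
Option D: A[3] -8->47, delta=55, new_sum=31+(55)=86

Answer: A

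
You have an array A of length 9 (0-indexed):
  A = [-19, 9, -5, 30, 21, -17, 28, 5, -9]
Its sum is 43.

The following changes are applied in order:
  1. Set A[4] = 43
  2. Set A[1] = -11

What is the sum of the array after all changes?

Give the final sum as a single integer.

Initial sum: 43
Change 1: A[4] 21 -> 43, delta = 22, sum = 65
Change 2: A[1] 9 -> -11, delta = -20, sum = 45

Answer: 45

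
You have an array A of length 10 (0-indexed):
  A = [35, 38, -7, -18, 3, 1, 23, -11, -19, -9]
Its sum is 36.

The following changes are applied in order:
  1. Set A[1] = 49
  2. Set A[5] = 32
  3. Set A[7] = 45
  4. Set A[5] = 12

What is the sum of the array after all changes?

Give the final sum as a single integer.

Answer: 114

Derivation:
Initial sum: 36
Change 1: A[1] 38 -> 49, delta = 11, sum = 47
Change 2: A[5] 1 -> 32, delta = 31, sum = 78
Change 3: A[7] -11 -> 45, delta = 56, sum = 134
Change 4: A[5] 32 -> 12, delta = -20, sum = 114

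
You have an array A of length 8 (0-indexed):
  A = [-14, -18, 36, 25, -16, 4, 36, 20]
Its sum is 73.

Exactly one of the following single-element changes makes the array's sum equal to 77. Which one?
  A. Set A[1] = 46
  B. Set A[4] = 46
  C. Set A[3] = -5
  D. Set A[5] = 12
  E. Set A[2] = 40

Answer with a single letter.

Option A: A[1] -18->46, delta=64, new_sum=73+(64)=137
Option B: A[4] -16->46, delta=62, new_sum=73+(62)=135
Option C: A[3] 25->-5, delta=-30, new_sum=73+(-30)=43
Option D: A[5] 4->12, delta=8, new_sum=73+(8)=81
Option E: A[2] 36->40, delta=4, new_sum=73+(4)=77 <-- matches target

Answer: E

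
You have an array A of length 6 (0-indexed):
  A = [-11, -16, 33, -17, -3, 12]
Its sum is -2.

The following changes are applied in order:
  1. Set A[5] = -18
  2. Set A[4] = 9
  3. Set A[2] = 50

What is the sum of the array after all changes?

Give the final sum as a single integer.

Initial sum: -2
Change 1: A[5] 12 -> -18, delta = -30, sum = -32
Change 2: A[4] -3 -> 9, delta = 12, sum = -20
Change 3: A[2] 33 -> 50, delta = 17, sum = -3

Answer: -3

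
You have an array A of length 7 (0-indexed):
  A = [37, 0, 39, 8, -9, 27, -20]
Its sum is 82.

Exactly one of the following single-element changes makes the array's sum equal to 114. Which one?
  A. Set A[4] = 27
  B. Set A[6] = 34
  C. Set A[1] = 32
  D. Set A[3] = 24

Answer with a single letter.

Answer: C

Derivation:
Option A: A[4] -9->27, delta=36, new_sum=82+(36)=118
Option B: A[6] -20->34, delta=54, new_sum=82+(54)=136
Option C: A[1] 0->32, delta=32, new_sum=82+(32)=114 <-- matches target
Option D: A[3] 8->24, delta=16, new_sum=82+(16)=98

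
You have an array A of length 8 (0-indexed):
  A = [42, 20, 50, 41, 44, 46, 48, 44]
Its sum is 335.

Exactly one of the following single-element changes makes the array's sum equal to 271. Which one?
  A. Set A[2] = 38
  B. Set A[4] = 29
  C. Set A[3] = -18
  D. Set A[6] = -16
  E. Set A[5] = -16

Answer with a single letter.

Answer: D

Derivation:
Option A: A[2] 50->38, delta=-12, new_sum=335+(-12)=323
Option B: A[4] 44->29, delta=-15, new_sum=335+(-15)=320
Option C: A[3] 41->-18, delta=-59, new_sum=335+(-59)=276
Option D: A[6] 48->-16, delta=-64, new_sum=335+(-64)=271 <-- matches target
Option E: A[5] 46->-16, delta=-62, new_sum=335+(-62)=273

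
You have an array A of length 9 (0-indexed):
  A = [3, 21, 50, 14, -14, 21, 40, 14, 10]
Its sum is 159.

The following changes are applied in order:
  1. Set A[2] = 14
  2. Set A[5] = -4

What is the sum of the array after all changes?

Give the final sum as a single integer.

Answer: 98

Derivation:
Initial sum: 159
Change 1: A[2] 50 -> 14, delta = -36, sum = 123
Change 2: A[5] 21 -> -4, delta = -25, sum = 98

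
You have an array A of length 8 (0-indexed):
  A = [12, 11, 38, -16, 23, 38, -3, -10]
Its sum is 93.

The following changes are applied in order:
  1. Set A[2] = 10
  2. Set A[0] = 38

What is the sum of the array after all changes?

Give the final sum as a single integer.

Answer: 91

Derivation:
Initial sum: 93
Change 1: A[2] 38 -> 10, delta = -28, sum = 65
Change 2: A[0] 12 -> 38, delta = 26, sum = 91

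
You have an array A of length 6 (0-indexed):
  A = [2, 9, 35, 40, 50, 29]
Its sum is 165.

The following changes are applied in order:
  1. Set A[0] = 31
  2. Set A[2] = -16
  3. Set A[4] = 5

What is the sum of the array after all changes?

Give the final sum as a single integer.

Answer: 98

Derivation:
Initial sum: 165
Change 1: A[0] 2 -> 31, delta = 29, sum = 194
Change 2: A[2] 35 -> -16, delta = -51, sum = 143
Change 3: A[4] 50 -> 5, delta = -45, sum = 98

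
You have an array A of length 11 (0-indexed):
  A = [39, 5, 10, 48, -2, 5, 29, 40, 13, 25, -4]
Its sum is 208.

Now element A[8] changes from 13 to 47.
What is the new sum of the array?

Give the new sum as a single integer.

Old value at index 8: 13
New value at index 8: 47
Delta = 47 - 13 = 34
New sum = old_sum + delta = 208 + (34) = 242

Answer: 242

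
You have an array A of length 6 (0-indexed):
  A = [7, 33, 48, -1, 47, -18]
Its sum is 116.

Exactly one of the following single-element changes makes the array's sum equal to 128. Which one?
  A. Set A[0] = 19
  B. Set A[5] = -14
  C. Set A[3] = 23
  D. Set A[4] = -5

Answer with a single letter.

Answer: A

Derivation:
Option A: A[0] 7->19, delta=12, new_sum=116+(12)=128 <-- matches target
Option B: A[5] -18->-14, delta=4, new_sum=116+(4)=120
Option C: A[3] -1->23, delta=24, new_sum=116+(24)=140
Option D: A[4] 47->-5, delta=-52, new_sum=116+(-52)=64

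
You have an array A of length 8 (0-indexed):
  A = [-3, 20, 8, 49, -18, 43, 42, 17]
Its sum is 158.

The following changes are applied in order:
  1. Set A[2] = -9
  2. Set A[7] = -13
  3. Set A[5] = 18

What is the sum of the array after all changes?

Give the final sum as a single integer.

Initial sum: 158
Change 1: A[2] 8 -> -9, delta = -17, sum = 141
Change 2: A[7] 17 -> -13, delta = -30, sum = 111
Change 3: A[5] 43 -> 18, delta = -25, sum = 86

Answer: 86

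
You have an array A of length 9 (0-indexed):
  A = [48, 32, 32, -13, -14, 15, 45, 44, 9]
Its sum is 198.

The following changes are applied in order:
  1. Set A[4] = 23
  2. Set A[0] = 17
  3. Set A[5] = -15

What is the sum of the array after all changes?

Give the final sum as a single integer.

Answer: 174

Derivation:
Initial sum: 198
Change 1: A[4] -14 -> 23, delta = 37, sum = 235
Change 2: A[0] 48 -> 17, delta = -31, sum = 204
Change 3: A[5] 15 -> -15, delta = -30, sum = 174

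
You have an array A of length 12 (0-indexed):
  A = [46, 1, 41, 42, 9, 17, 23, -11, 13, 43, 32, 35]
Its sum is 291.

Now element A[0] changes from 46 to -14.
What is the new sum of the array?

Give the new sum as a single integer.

Old value at index 0: 46
New value at index 0: -14
Delta = -14 - 46 = -60
New sum = old_sum + delta = 291 + (-60) = 231

Answer: 231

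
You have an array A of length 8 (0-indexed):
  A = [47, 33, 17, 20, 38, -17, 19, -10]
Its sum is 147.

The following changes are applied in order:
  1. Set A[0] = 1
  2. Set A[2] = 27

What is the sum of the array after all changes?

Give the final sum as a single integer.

Initial sum: 147
Change 1: A[0] 47 -> 1, delta = -46, sum = 101
Change 2: A[2] 17 -> 27, delta = 10, sum = 111

Answer: 111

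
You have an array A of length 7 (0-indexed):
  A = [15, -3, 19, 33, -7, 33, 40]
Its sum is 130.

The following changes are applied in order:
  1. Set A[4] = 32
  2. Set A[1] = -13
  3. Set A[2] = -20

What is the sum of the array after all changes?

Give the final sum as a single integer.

Answer: 120

Derivation:
Initial sum: 130
Change 1: A[4] -7 -> 32, delta = 39, sum = 169
Change 2: A[1] -3 -> -13, delta = -10, sum = 159
Change 3: A[2] 19 -> -20, delta = -39, sum = 120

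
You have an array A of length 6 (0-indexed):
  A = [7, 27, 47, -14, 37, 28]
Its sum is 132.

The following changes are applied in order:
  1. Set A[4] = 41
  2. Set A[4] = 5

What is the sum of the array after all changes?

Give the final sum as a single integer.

Initial sum: 132
Change 1: A[4] 37 -> 41, delta = 4, sum = 136
Change 2: A[4] 41 -> 5, delta = -36, sum = 100

Answer: 100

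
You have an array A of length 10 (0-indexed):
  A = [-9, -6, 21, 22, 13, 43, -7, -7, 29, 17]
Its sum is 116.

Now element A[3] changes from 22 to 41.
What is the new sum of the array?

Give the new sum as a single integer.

Old value at index 3: 22
New value at index 3: 41
Delta = 41 - 22 = 19
New sum = old_sum + delta = 116 + (19) = 135

Answer: 135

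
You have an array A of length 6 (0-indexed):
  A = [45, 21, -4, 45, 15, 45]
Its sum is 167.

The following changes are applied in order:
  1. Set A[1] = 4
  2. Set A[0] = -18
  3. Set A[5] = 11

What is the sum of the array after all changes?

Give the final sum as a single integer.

Answer: 53

Derivation:
Initial sum: 167
Change 1: A[1] 21 -> 4, delta = -17, sum = 150
Change 2: A[0] 45 -> -18, delta = -63, sum = 87
Change 3: A[5] 45 -> 11, delta = -34, sum = 53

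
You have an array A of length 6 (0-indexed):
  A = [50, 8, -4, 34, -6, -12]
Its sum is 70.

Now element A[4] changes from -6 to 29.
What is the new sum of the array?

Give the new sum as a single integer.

Answer: 105

Derivation:
Old value at index 4: -6
New value at index 4: 29
Delta = 29 - -6 = 35
New sum = old_sum + delta = 70 + (35) = 105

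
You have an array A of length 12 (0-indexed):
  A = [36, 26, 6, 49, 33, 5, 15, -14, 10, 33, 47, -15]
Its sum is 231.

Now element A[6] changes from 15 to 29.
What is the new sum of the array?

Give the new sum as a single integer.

Answer: 245

Derivation:
Old value at index 6: 15
New value at index 6: 29
Delta = 29 - 15 = 14
New sum = old_sum + delta = 231 + (14) = 245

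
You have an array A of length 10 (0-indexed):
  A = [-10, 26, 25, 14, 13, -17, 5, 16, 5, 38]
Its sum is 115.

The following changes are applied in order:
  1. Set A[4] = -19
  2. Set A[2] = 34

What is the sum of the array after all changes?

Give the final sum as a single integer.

Initial sum: 115
Change 1: A[4] 13 -> -19, delta = -32, sum = 83
Change 2: A[2] 25 -> 34, delta = 9, sum = 92

Answer: 92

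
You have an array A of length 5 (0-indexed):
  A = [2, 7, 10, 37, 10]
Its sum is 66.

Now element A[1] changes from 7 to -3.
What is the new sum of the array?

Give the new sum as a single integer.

Answer: 56

Derivation:
Old value at index 1: 7
New value at index 1: -3
Delta = -3 - 7 = -10
New sum = old_sum + delta = 66 + (-10) = 56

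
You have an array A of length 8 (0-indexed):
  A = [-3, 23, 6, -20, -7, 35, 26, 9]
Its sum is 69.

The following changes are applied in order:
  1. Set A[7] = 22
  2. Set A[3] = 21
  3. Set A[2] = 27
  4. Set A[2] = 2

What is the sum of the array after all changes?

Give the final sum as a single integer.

Answer: 119

Derivation:
Initial sum: 69
Change 1: A[7] 9 -> 22, delta = 13, sum = 82
Change 2: A[3] -20 -> 21, delta = 41, sum = 123
Change 3: A[2] 6 -> 27, delta = 21, sum = 144
Change 4: A[2] 27 -> 2, delta = -25, sum = 119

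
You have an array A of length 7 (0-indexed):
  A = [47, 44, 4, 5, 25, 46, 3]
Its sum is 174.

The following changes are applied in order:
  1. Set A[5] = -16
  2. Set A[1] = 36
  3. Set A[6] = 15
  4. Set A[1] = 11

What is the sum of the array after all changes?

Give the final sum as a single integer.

Answer: 91

Derivation:
Initial sum: 174
Change 1: A[5] 46 -> -16, delta = -62, sum = 112
Change 2: A[1] 44 -> 36, delta = -8, sum = 104
Change 3: A[6] 3 -> 15, delta = 12, sum = 116
Change 4: A[1] 36 -> 11, delta = -25, sum = 91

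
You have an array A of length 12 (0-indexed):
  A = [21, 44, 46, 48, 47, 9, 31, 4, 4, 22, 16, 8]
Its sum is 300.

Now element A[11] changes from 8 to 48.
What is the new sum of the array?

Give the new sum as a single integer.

Old value at index 11: 8
New value at index 11: 48
Delta = 48 - 8 = 40
New sum = old_sum + delta = 300 + (40) = 340

Answer: 340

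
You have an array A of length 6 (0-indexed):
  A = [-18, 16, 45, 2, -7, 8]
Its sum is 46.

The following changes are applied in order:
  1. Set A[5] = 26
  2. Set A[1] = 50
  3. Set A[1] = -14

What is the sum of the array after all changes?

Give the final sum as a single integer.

Answer: 34

Derivation:
Initial sum: 46
Change 1: A[5] 8 -> 26, delta = 18, sum = 64
Change 2: A[1] 16 -> 50, delta = 34, sum = 98
Change 3: A[1] 50 -> -14, delta = -64, sum = 34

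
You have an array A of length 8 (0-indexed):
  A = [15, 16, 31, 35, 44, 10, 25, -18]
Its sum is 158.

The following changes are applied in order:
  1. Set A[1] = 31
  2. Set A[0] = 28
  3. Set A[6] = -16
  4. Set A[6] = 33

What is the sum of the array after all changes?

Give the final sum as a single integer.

Initial sum: 158
Change 1: A[1] 16 -> 31, delta = 15, sum = 173
Change 2: A[0] 15 -> 28, delta = 13, sum = 186
Change 3: A[6] 25 -> -16, delta = -41, sum = 145
Change 4: A[6] -16 -> 33, delta = 49, sum = 194

Answer: 194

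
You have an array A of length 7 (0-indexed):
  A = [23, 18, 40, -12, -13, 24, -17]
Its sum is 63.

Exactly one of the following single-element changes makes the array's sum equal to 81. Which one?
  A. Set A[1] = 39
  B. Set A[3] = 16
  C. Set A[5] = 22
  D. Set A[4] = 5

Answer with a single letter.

Option A: A[1] 18->39, delta=21, new_sum=63+(21)=84
Option B: A[3] -12->16, delta=28, new_sum=63+(28)=91
Option C: A[5] 24->22, delta=-2, new_sum=63+(-2)=61
Option D: A[4] -13->5, delta=18, new_sum=63+(18)=81 <-- matches target

Answer: D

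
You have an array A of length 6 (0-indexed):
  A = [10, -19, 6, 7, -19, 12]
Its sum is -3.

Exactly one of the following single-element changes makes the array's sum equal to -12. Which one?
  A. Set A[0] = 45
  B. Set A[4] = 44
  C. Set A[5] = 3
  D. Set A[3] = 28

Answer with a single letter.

Answer: C

Derivation:
Option A: A[0] 10->45, delta=35, new_sum=-3+(35)=32
Option B: A[4] -19->44, delta=63, new_sum=-3+(63)=60
Option C: A[5] 12->3, delta=-9, new_sum=-3+(-9)=-12 <-- matches target
Option D: A[3] 7->28, delta=21, new_sum=-3+(21)=18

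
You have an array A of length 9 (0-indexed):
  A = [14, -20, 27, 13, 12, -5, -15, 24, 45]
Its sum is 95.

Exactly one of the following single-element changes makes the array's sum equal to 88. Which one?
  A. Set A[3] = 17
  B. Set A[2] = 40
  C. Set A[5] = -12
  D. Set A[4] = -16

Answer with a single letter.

Option A: A[3] 13->17, delta=4, new_sum=95+(4)=99
Option B: A[2] 27->40, delta=13, new_sum=95+(13)=108
Option C: A[5] -5->-12, delta=-7, new_sum=95+(-7)=88 <-- matches target
Option D: A[4] 12->-16, delta=-28, new_sum=95+(-28)=67

Answer: C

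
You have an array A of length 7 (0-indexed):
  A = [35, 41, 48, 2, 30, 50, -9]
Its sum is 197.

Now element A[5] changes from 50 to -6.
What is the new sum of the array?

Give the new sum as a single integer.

Answer: 141

Derivation:
Old value at index 5: 50
New value at index 5: -6
Delta = -6 - 50 = -56
New sum = old_sum + delta = 197 + (-56) = 141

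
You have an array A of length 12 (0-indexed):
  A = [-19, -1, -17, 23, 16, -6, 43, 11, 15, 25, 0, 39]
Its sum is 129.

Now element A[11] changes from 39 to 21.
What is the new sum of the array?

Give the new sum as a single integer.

Answer: 111

Derivation:
Old value at index 11: 39
New value at index 11: 21
Delta = 21 - 39 = -18
New sum = old_sum + delta = 129 + (-18) = 111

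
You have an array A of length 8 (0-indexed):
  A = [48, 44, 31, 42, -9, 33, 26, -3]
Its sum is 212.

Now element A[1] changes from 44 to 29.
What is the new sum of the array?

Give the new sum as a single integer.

Old value at index 1: 44
New value at index 1: 29
Delta = 29 - 44 = -15
New sum = old_sum + delta = 212 + (-15) = 197

Answer: 197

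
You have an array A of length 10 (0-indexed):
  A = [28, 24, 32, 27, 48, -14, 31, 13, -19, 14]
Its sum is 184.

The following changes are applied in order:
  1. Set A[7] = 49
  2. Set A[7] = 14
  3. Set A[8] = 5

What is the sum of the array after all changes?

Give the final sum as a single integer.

Answer: 209

Derivation:
Initial sum: 184
Change 1: A[7] 13 -> 49, delta = 36, sum = 220
Change 2: A[7] 49 -> 14, delta = -35, sum = 185
Change 3: A[8] -19 -> 5, delta = 24, sum = 209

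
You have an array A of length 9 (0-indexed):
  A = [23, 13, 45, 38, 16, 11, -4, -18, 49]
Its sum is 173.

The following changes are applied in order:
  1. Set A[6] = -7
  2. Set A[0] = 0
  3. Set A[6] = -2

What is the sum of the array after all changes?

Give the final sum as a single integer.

Answer: 152

Derivation:
Initial sum: 173
Change 1: A[6] -4 -> -7, delta = -3, sum = 170
Change 2: A[0] 23 -> 0, delta = -23, sum = 147
Change 3: A[6] -7 -> -2, delta = 5, sum = 152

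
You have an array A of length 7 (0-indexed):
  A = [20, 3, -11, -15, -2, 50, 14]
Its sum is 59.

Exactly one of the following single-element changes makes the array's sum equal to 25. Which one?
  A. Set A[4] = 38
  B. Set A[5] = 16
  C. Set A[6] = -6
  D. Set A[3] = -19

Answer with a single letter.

Answer: B

Derivation:
Option A: A[4] -2->38, delta=40, new_sum=59+(40)=99
Option B: A[5] 50->16, delta=-34, new_sum=59+(-34)=25 <-- matches target
Option C: A[6] 14->-6, delta=-20, new_sum=59+(-20)=39
Option D: A[3] -15->-19, delta=-4, new_sum=59+(-4)=55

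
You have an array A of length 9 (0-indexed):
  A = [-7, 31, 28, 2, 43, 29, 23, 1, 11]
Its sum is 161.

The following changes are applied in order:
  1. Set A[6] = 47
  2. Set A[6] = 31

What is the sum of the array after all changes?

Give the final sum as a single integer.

Initial sum: 161
Change 1: A[6] 23 -> 47, delta = 24, sum = 185
Change 2: A[6] 47 -> 31, delta = -16, sum = 169

Answer: 169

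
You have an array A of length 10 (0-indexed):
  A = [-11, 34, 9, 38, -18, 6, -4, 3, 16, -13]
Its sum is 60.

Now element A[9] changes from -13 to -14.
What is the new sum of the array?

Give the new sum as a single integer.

Old value at index 9: -13
New value at index 9: -14
Delta = -14 - -13 = -1
New sum = old_sum + delta = 60 + (-1) = 59

Answer: 59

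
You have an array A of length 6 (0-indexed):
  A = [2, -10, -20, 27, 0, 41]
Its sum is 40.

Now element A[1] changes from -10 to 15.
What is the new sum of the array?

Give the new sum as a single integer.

Old value at index 1: -10
New value at index 1: 15
Delta = 15 - -10 = 25
New sum = old_sum + delta = 40 + (25) = 65

Answer: 65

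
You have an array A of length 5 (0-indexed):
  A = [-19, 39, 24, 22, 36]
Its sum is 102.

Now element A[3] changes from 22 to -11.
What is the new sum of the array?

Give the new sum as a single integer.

Old value at index 3: 22
New value at index 3: -11
Delta = -11 - 22 = -33
New sum = old_sum + delta = 102 + (-33) = 69

Answer: 69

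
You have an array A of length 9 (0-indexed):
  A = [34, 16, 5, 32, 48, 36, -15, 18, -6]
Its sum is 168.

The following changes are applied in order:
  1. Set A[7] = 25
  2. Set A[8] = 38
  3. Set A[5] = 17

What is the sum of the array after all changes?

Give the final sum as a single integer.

Answer: 200

Derivation:
Initial sum: 168
Change 1: A[7] 18 -> 25, delta = 7, sum = 175
Change 2: A[8] -6 -> 38, delta = 44, sum = 219
Change 3: A[5] 36 -> 17, delta = -19, sum = 200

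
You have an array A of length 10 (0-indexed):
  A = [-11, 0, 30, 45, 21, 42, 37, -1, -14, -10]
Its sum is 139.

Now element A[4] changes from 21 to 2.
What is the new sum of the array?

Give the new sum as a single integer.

Answer: 120

Derivation:
Old value at index 4: 21
New value at index 4: 2
Delta = 2 - 21 = -19
New sum = old_sum + delta = 139 + (-19) = 120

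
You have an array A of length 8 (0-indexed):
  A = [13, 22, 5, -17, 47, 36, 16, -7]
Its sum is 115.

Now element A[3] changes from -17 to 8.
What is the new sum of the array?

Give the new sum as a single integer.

Old value at index 3: -17
New value at index 3: 8
Delta = 8 - -17 = 25
New sum = old_sum + delta = 115 + (25) = 140

Answer: 140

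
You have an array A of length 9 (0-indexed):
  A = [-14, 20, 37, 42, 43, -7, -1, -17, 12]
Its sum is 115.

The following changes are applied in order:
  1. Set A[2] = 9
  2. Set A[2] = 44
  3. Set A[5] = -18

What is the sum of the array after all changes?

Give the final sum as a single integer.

Initial sum: 115
Change 1: A[2] 37 -> 9, delta = -28, sum = 87
Change 2: A[2] 9 -> 44, delta = 35, sum = 122
Change 3: A[5] -7 -> -18, delta = -11, sum = 111

Answer: 111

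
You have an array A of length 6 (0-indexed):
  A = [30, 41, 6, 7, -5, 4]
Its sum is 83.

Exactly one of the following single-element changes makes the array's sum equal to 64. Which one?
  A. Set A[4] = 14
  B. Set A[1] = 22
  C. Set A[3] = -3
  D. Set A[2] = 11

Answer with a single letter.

Option A: A[4] -5->14, delta=19, new_sum=83+(19)=102
Option B: A[1] 41->22, delta=-19, new_sum=83+(-19)=64 <-- matches target
Option C: A[3] 7->-3, delta=-10, new_sum=83+(-10)=73
Option D: A[2] 6->11, delta=5, new_sum=83+(5)=88

Answer: B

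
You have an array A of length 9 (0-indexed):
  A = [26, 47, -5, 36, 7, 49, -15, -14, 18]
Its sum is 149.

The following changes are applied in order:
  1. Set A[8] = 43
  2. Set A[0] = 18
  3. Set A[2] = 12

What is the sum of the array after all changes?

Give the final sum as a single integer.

Initial sum: 149
Change 1: A[8] 18 -> 43, delta = 25, sum = 174
Change 2: A[0] 26 -> 18, delta = -8, sum = 166
Change 3: A[2] -5 -> 12, delta = 17, sum = 183

Answer: 183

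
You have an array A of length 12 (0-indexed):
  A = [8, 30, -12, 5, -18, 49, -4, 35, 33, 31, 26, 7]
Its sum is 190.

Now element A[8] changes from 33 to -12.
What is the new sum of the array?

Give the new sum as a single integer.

Answer: 145

Derivation:
Old value at index 8: 33
New value at index 8: -12
Delta = -12 - 33 = -45
New sum = old_sum + delta = 190 + (-45) = 145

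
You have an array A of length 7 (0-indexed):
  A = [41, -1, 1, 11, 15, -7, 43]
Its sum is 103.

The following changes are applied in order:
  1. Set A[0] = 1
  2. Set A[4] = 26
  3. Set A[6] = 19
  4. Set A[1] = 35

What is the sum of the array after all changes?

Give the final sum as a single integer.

Initial sum: 103
Change 1: A[0] 41 -> 1, delta = -40, sum = 63
Change 2: A[4] 15 -> 26, delta = 11, sum = 74
Change 3: A[6] 43 -> 19, delta = -24, sum = 50
Change 4: A[1] -1 -> 35, delta = 36, sum = 86

Answer: 86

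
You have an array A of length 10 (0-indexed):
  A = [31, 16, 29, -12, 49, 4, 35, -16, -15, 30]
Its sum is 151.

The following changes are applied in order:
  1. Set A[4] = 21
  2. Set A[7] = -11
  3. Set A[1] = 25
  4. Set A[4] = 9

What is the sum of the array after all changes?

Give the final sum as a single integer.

Answer: 125

Derivation:
Initial sum: 151
Change 1: A[4] 49 -> 21, delta = -28, sum = 123
Change 2: A[7] -16 -> -11, delta = 5, sum = 128
Change 3: A[1] 16 -> 25, delta = 9, sum = 137
Change 4: A[4] 21 -> 9, delta = -12, sum = 125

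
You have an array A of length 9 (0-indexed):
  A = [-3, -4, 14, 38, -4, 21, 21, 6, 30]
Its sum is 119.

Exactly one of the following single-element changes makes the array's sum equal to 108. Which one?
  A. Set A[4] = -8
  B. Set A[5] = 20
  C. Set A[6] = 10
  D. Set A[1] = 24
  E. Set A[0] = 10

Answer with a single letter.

Answer: C

Derivation:
Option A: A[4] -4->-8, delta=-4, new_sum=119+(-4)=115
Option B: A[5] 21->20, delta=-1, new_sum=119+(-1)=118
Option C: A[6] 21->10, delta=-11, new_sum=119+(-11)=108 <-- matches target
Option D: A[1] -4->24, delta=28, new_sum=119+(28)=147
Option E: A[0] -3->10, delta=13, new_sum=119+(13)=132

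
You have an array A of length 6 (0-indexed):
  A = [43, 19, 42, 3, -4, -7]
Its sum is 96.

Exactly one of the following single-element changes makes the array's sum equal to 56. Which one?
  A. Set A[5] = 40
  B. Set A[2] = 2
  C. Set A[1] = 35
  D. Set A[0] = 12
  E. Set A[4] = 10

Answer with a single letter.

Option A: A[5] -7->40, delta=47, new_sum=96+(47)=143
Option B: A[2] 42->2, delta=-40, new_sum=96+(-40)=56 <-- matches target
Option C: A[1] 19->35, delta=16, new_sum=96+(16)=112
Option D: A[0] 43->12, delta=-31, new_sum=96+(-31)=65
Option E: A[4] -4->10, delta=14, new_sum=96+(14)=110

Answer: B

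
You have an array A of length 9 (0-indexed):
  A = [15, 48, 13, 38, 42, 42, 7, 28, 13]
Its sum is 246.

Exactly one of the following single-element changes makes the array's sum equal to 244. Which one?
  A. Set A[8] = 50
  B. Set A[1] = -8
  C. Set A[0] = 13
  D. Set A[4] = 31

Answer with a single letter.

Answer: C

Derivation:
Option A: A[8] 13->50, delta=37, new_sum=246+(37)=283
Option B: A[1] 48->-8, delta=-56, new_sum=246+(-56)=190
Option C: A[0] 15->13, delta=-2, new_sum=246+(-2)=244 <-- matches target
Option D: A[4] 42->31, delta=-11, new_sum=246+(-11)=235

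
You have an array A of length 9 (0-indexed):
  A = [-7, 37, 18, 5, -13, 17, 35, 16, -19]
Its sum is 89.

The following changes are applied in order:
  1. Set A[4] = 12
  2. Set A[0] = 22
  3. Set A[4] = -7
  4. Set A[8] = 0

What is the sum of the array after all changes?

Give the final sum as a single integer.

Answer: 143

Derivation:
Initial sum: 89
Change 1: A[4] -13 -> 12, delta = 25, sum = 114
Change 2: A[0] -7 -> 22, delta = 29, sum = 143
Change 3: A[4] 12 -> -7, delta = -19, sum = 124
Change 4: A[8] -19 -> 0, delta = 19, sum = 143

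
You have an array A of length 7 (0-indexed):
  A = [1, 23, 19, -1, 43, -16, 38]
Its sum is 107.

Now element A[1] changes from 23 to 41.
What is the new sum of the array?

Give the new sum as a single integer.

Old value at index 1: 23
New value at index 1: 41
Delta = 41 - 23 = 18
New sum = old_sum + delta = 107 + (18) = 125

Answer: 125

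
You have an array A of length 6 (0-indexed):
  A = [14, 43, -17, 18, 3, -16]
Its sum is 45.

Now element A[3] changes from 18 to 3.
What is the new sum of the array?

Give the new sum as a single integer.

Answer: 30

Derivation:
Old value at index 3: 18
New value at index 3: 3
Delta = 3 - 18 = -15
New sum = old_sum + delta = 45 + (-15) = 30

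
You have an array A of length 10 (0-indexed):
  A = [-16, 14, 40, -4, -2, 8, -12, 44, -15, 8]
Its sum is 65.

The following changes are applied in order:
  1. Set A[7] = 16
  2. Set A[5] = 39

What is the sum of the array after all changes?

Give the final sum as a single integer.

Initial sum: 65
Change 1: A[7] 44 -> 16, delta = -28, sum = 37
Change 2: A[5] 8 -> 39, delta = 31, sum = 68

Answer: 68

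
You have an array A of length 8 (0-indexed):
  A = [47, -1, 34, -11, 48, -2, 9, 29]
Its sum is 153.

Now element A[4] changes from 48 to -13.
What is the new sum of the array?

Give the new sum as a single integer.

Old value at index 4: 48
New value at index 4: -13
Delta = -13 - 48 = -61
New sum = old_sum + delta = 153 + (-61) = 92

Answer: 92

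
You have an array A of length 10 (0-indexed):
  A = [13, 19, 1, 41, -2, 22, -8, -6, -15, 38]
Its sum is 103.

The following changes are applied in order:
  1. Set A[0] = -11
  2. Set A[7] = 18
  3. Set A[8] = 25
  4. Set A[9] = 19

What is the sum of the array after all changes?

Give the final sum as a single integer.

Initial sum: 103
Change 1: A[0] 13 -> -11, delta = -24, sum = 79
Change 2: A[7] -6 -> 18, delta = 24, sum = 103
Change 3: A[8] -15 -> 25, delta = 40, sum = 143
Change 4: A[9] 38 -> 19, delta = -19, sum = 124

Answer: 124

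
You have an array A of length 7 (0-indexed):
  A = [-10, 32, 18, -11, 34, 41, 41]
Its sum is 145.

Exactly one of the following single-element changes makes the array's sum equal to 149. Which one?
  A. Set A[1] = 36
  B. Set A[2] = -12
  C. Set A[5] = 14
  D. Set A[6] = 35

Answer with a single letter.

Answer: A

Derivation:
Option A: A[1] 32->36, delta=4, new_sum=145+(4)=149 <-- matches target
Option B: A[2] 18->-12, delta=-30, new_sum=145+(-30)=115
Option C: A[5] 41->14, delta=-27, new_sum=145+(-27)=118
Option D: A[6] 41->35, delta=-6, new_sum=145+(-6)=139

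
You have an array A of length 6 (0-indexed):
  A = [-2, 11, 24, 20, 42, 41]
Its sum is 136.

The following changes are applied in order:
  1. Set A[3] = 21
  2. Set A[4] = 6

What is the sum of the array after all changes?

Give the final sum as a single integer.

Answer: 101

Derivation:
Initial sum: 136
Change 1: A[3] 20 -> 21, delta = 1, sum = 137
Change 2: A[4] 42 -> 6, delta = -36, sum = 101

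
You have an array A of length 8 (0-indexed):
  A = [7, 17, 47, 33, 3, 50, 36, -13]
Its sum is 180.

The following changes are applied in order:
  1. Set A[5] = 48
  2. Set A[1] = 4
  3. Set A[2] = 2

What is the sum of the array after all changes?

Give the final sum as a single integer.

Initial sum: 180
Change 1: A[5] 50 -> 48, delta = -2, sum = 178
Change 2: A[1] 17 -> 4, delta = -13, sum = 165
Change 3: A[2] 47 -> 2, delta = -45, sum = 120

Answer: 120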